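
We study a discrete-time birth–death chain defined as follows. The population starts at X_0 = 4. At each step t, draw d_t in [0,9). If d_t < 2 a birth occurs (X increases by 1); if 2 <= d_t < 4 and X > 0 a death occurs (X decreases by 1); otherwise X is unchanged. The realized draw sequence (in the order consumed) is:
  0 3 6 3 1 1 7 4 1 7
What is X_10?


t=0: X=4, d=0 → birth, X_1=5
t=1: X=5, d=3 → death, X_2=4
t=2: X=4, d=6 → hold, X_3=4
t=3: X=4, d=3 → death, X_4=3
t=4: X=3, d=1 → birth, X_5=4
t=5: X=4, d=1 → birth, X_6=5
t=6: X=5, d=7 → hold, X_7=5
t=7: X=5, d=4 → hold, X_8=5
t=8: X=5, d=1 → birth, X_9=6
t=9: X=6, d=7 → hold, X_10=6

6


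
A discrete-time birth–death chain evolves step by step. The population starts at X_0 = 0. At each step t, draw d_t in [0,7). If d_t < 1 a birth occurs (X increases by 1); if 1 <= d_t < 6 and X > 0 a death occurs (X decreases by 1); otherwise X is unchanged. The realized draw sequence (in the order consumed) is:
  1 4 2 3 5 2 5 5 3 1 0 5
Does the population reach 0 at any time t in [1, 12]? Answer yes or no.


t=0: X=0, d=1 → hold, X_1=0
t=1: X=0, d=4 → hold, X_2=0
t=2: X=0, d=2 → hold, X_3=0
t=3: X=0, d=3 → hold, X_4=0
t=4: X=0, d=5 → hold, X_5=0
t=5: X=0, d=2 → hold, X_6=0
t=6: X=0, d=5 → hold, X_7=0
t=7: X=0, d=5 → hold, X_8=0
t=8: X=0, d=3 → hold, X_9=0
t=9: X=0, d=1 → hold, X_10=0
t=10: X=0, d=0 → birth, X_11=1
t=11: X=1, d=5 → death, X_12=0

yes


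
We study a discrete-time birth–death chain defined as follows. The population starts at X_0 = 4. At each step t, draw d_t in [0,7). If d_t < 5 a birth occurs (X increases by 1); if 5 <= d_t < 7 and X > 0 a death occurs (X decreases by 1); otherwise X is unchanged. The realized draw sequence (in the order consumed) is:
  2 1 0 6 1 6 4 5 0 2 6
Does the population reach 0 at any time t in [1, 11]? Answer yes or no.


t=0: X=4, d=2 → birth, X_1=5
t=1: X=5, d=1 → birth, X_2=6
t=2: X=6, d=0 → birth, X_3=7
t=3: X=7, d=6 → death, X_4=6
t=4: X=6, d=1 → birth, X_5=7
t=5: X=7, d=6 → death, X_6=6
t=6: X=6, d=4 → birth, X_7=7
t=7: X=7, d=5 → death, X_8=6
t=8: X=6, d=0 → birth, X_9=7
t=9: X=7, d=2 → birth, X_10=8
t=10: X=8, d=6 → death, X_11=7

no


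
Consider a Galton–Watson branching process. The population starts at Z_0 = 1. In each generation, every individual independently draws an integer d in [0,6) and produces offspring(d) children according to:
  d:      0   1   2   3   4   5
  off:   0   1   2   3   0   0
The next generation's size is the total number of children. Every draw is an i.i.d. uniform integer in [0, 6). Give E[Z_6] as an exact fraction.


Outcome values over d=0..5: [0, 1, 2, 3, 0, 0]
Σy = 6, Σy² = 14, M = 6
μ = 6/6 = 1,  σ² = 14/6 − (1)² = 4/3
E[Z_0] = 1
E[Z_1] = 1·E[Z_0] = 1
E[Z_2] = 1·E[Z_1] = 1
E[Z_3] = 1·E[Z_2] = 1
E[Z_4] = 1·E[Z_3] = 1
E[Z_5] = 1·E[Z_4] = 1
E[Z_6] = 1·E[Z_5] = 1

1


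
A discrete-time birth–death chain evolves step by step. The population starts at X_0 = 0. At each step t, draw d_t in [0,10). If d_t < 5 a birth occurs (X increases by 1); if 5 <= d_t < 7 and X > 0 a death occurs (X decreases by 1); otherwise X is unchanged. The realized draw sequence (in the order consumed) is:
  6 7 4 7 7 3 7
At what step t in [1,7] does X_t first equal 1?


3

t=0: X=0, d=6 → hold, X_1=0
t=1: X=0, d=7 → hold, X_2=0
t=2: X=0, d=4 → birth, X_3=1
t=3: X=1, d=7 → hold, X_4=1
t=4: X=1, d=7 → hold, X_5=1
t=5: X=1, d=3 → birth, X_6=2
t=6: X=2, d=7 → hold, X_7=2


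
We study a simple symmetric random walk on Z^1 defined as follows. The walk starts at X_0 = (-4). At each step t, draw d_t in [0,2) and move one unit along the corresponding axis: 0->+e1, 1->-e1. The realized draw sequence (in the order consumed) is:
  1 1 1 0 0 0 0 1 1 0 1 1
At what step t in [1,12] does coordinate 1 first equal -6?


2

t=0: X=(-4), d=1 → -e1, X_1=(-5)
t=1: X=(-5), d=1 → -e1, X_2=(-6)
t=2: X=(-6), d=1 → -e1, X_3=(-7)
t=3: X=(-7), d=0 → +e1, X_4=(-6)
t=4: X=(-6), d=0 → +e1, X_5=(-5)
t=5: X=(-5), d=0 → +e1, X_6=(-4)
t=6: X=(-4), d=0 → +e1, X_7=(-3)
t=7: X=(-3), d=1 → -e1, X_8=(-4)
t=8: X=(-4), d=1 → -e1, X_9=(-5)
t=9: X=(-5), d=0 → +e1, X_10=(-4)
t=10: X=(-4), d=1 → -e1, X_11=(-5)
t=11: X=(-5), d=1 → -e1, X_12=(-6)


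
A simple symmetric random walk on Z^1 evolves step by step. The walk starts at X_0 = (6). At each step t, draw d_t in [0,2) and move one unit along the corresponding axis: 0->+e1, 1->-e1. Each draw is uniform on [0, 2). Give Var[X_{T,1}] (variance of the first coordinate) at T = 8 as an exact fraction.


8

Outcome values over d=0..1: [1, -1]
Σy = 0, Σy² = 2, M = 2
μ = 0/2 = 0,  σ² = 2/2 − (0)² = 1
Independent increments: Var[X_8] = 8·σ² = 8·(1) = 8


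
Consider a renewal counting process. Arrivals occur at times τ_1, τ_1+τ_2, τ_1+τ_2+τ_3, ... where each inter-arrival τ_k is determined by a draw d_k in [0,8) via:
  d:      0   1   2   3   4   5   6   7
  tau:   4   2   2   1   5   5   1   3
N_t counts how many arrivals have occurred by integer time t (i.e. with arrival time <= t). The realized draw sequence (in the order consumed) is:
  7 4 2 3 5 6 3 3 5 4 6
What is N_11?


draw d_1=7: τ_1=3, arrival time A_1=3
draw d_2=4: τ_2=5, arrival time A_2=8
draw d_3=2: τ_3=2, arrival time A_3=10
draw d_4=3: τ_4=1, arrival time A_4=11
draw d_5=5: τ_5=5, arrival time A_5=16
draw d_6=6: τ_6=1, arrival time A_6=17
draw d_7=3: τ_7=1, arrival time A_7=18
draw d_8=3: τ_8=1, arrival time A_8=19
draw d_9=5: τ_9=5, arrival time A_9=24
draw d_10=4: τ_10=5, arrival time A_10=29
draw d_11=6: τ_11=1, arrival time A_11=30
N_t over t=0..11: 0:0 1:0 2:0 3:1 4:1 5:1 6:1 7:1 8:2 9:2 10:3 11:4

4


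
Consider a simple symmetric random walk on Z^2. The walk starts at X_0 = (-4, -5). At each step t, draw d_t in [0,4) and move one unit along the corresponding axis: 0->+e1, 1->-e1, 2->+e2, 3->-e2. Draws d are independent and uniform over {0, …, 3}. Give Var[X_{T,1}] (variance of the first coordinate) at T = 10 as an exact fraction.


Outcome values over d=0..3: [1, -1, 0, 0]
Σy = 0, Σy² = 2, M = 4
μ = 0/4 = 0,  σ² = 2/4 − (0)² = 1/2
Independent increments: Var[X_10] = 10·σ² = 10·(1/2) = 5

5


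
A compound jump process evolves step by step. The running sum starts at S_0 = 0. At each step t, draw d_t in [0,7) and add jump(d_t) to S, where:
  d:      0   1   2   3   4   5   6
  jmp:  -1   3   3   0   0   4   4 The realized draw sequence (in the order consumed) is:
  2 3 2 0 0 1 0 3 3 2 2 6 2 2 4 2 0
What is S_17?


24

t=0: S=0, d=2, jump=3, S_1=3
t=1: S=3, d=3, jump=0, S_2=3
t=2: S=3, d=2, jump=3, S_3=6
t=3: S=6, d=0, jump=-1, S_4=5
t=4: S=5, d=0, jump=-1, S_5=4
t=5: S=4, d=1, jump=3, S_6=7
t=6: S=7, d=0, jump=-1, S_7=6
t=7: S=6, d=3, jump=0, S_8=6
t=8: S=6, d=3, jump=0, S_9=6
t=9: S=6, d=2, jump=3, S_10=9
t=10: S=9, d=2, jump=3, S_11=12
t=11: S=12, d=6, jump=4, S_12=16
t=12: S=16, d=2, jump=3, S_13=19
t=13: S=19, d=2, jump=3, S_14=22
t=14: S=22, d=4, jump=0, S_15=22
t=15: S=22, d=2, jump=3, S_16=25
t=16: S=25, d=0, jump=-1, S_17=24


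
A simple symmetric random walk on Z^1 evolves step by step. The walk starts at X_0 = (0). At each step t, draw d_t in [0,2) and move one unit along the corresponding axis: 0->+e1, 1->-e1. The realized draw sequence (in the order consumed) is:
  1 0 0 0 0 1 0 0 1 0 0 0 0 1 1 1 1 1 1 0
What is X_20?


(2)

t=0: X=(0), d=1 → -e1, X_1=(-1)
t=1: X=(-1), d=0 → +e1, X_2=(0)
t=2: X=(0), d=0 → +e1, X_3=(1)
t=3: X=(1), d=0 → +e1, X_4=(2)
t=4: X=(2), d=0 → +e1, X_5=(3)
t=5: X=(3), d=1 → -e1, X_6=(2)
t=6: X=(2), d=0 → +e1, X_7=(3)
t=7: X=(3), d=0 → +e1, X_8=(4)
t=8: X=(4), d=1 → -e1, X_9=(3)
t=9: X=(3), d=0 → +e1, X_10=(4)
t=10: X=(4), d=0 → +e1, X_11=(5)
t=11: X=(5), d=0 → +e1, X_12=(6)
t=12: X=(6), d=0 → +e1, X_13=(7)
t=13: X=(7), d=1 → -e1, X_14=(6)
t=14: X=(6), d=1 → -e1, X_15=(5)
t=15: X=(5), d=1 → -e1, X_16=(4)
t=16: X=(4), d=1 → -e1, X_17=(3)
t=17: X=(3), d=1 → -e1, X_18=(2)
t=18: X=(2), d=1 → -e1, X_19=(1)
t=19: X=(1), d=0 → +e1, X_20=(2)


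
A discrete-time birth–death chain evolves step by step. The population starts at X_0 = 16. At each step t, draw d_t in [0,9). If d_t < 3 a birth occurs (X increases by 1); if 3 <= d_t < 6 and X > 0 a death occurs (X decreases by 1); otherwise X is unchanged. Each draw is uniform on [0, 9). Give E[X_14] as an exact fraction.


X can drop by at most 1 per step and X_0 = 16 > T = 14, so X_t >= 16 − t >= 2 > 0 for every t <= 14: the floor at 0 (the 'and X > 0' condition) never binds. Hence X_14 = X_0 + Σ_{t<14} Y_t with i.i.d. increments Y_t = y(d_t) ∈ {+1, −1, 0}.
Outcome values over d=0..8: [1, 1, 1, -1, -1, -1, 0, 0, 0]
Σy = 0, Σy² = 6, M = 9
μ = 0/9 = 0,  σ² = 6/9 − (0)² = 2/3
E[X_14] = 16 + 14·(0) = 16

16


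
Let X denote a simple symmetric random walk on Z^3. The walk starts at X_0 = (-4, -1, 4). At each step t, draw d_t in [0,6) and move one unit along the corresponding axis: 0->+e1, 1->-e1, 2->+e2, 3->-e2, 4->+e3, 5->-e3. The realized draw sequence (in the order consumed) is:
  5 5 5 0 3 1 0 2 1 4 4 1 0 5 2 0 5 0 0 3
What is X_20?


(-1, -1, 1)

t=0: X=(-4, -1, 4), d=5 → -e3, X_1=(-4, -1, 3)
t=1: X=(-4, -1, 3), d=5 → -e3, X_2=(-4, -1, 2)
t=2: X=(-4, -1, 2), d=5 → -e3, X_3=(-4, -1, 1)
t=3: X=(-4, -1, 1), d=0 → +e1, X_4=(-3, -1, 1)
t=4: X=(-3, -1, 1), d=3 → -e2, X_5=(-3, -2, 1)
t=5: X=(-3, -2, 1), d=1 → -e1, X_6=(-4, -2, 1)
t=6: X=(-4, -2, 1), d=0 → +e1, X_7=(-3, -2, 1)
t=7: X=(-3, -2, 1), d=2 → +e2, X_8=(-3, -1, 1)
t=8: X=(-3, -1, 1), d=1 → -e1, X_9=(-4, -1, 1)
t=9: X=(-4, -1, 1), d=4 → +e3, X_10=(-4, -1, 2)
t=10: X=(-4, -1, 2), d=4 → +e3, X_11=(-4, -1, 3)
t=11: X=(-4, -1, 3), d=1 → -e1, X_12=(-5, -1, 3)
t=12: X=(-5, -1, 3), d=0 → +e1, X_13=(-4, -1, 3)
t=13: X=(-4, -1, 3), d=5 → -e3, X_14=(-4, -1, 2)
t=14: X=(-4, -1, 2), d=2 → +e2, X_15=(-4, 0, 2)
t=15: X=(-4, 0, 2), d=0 → +e1, X_16=(-3, 0, 2)
t=16: X=(-3, 0, 2), d=5 → -e3, X_17=(-3, 0, 1)
t=17: X=(-3, 0, 1), d=0 → +e1, X_18=(-2, 0, 1)
t=18: X=(-2, 0, 1), d=0 → +e1, X_19=(-1, 0, 1)
t=19: X=(-1, 0, 1), d=3 → -e2, X_20=(-1, -1, 1)


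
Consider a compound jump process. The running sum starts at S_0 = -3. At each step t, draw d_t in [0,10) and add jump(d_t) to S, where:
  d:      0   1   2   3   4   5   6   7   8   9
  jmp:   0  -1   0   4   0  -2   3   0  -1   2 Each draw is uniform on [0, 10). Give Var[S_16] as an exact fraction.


Outcome values over d=0..9: [0, -1, 0, 4, 0, -2, 3, 0, -1, 2]
Σy = 5, Σy² = 35, M = 10
μ = 5/10 = 1/2,  σ² = 35/10 − (1/2)² = 13/4
Independent increments: Var[S_16] = 16·σ² = 16·(13/4) = 52

52


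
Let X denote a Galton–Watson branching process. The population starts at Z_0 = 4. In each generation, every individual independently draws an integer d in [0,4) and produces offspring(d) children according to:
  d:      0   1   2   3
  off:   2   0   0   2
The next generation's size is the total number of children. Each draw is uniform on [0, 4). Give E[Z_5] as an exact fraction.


Outcome values over d=0..3: [2, 0, 0, 2]
Σy = 4, Σy² = 8, M = 4
μ = 4/4 = 1,  σ² = 8/4 − (1)² = 1
E[Z_0] = 4
E[Z_1] = 1·E[Z_0] = 4
E[Z_2] = 1·E[Z_1] = 4
E[Z_3] = 1·E[Z_2] = 4
E[Z_4] = 1·E[Z_3] = 4
E[Z_5] = 1·E[Z_4] = 4

4


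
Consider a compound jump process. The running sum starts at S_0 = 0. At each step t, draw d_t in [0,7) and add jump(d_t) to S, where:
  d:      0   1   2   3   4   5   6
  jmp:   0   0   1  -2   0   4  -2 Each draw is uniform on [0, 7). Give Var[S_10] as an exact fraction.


1740/49

Outcome values over d=0..6: [0, 0, 1, -2, 0, 4, -2]
Σy = 1, Σy² = 25, M = 7
μ = 1/7 = 1/7,  σ² = 25/7 − (1/7)² = 174/49
Independent increments: Var[S_10] = 10·σ² = 10·(174/49) = 1740/49


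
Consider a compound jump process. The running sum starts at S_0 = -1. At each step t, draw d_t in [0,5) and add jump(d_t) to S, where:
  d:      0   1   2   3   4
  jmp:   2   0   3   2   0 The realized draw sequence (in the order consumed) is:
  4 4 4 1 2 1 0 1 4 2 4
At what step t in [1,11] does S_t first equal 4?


7

t=0: S=-1, d=4, jump=0, S_1=-1
t=1: S=-1, d=4, jump=0, S_2=-1
t=2: S=-1, d=4, jump=0, S_3=-1
t=3: S=-1, d=1, jump=0, S_4=-1
t=4: S=-1, d=2, jump=3, S_5=2
t=5: S=2, d=1, jump=0, S_6=2
t=6: S=2, d=0, jump=2, S_7=4
t=7: S=4, d=1, jump=0, S_8=4
t=8: S=4, d=4, jump=0, S_9=4
t=9: S=4, d=2, jump=3, S_10=7
t=10: S=7, d=4, jump=0, S_11=7


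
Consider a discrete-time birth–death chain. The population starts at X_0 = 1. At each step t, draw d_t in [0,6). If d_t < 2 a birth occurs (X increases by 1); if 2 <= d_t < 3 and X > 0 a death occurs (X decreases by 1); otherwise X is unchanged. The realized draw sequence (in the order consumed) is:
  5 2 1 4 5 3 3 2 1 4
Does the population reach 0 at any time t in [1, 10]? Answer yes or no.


t=0: X=1, d=5 → hold, X_1=1
t=1: X=1, d=2 → death, X_2=0
t=2: X=0, d=1 → birth, X_3=1
t=3: X=1, d=4 → hold, X_4=1
t=4: X=1, d=5 → hold, X_5=1
t=5: X=1, d=3 → hold, X_6=1
t=6: X=1, d=3 → hold, X_7=1
t=7: X=1, d=2 → death, X_8=0
t=8: X=0, d=1 → birth, X_9=1
t=9: X=1, d=4 → hold, X_10=1

yes


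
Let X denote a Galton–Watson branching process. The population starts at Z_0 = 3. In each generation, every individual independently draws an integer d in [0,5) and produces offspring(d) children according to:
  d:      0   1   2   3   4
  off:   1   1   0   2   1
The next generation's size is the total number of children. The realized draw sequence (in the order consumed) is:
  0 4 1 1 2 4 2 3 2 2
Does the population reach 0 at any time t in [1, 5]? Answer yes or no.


gen 0: Z_0=3, draws=[0, 4, 1], offspring=[1, 1, 1], Z_1=3
gen 1: Z_1=3, draws=[1, 2, 4], offspring=[1, 0, 1], Z_2=2
gen 2: Z_2=2, draws=[2, 3], offspring=[0, 2], Z_3=2
gen 3: Z_3=2, draws=[2, 2], offspring=[0, 0], Z_4=0
gen 4: Z_4=0, draws=[], offspring=[], Z_5=0

yes


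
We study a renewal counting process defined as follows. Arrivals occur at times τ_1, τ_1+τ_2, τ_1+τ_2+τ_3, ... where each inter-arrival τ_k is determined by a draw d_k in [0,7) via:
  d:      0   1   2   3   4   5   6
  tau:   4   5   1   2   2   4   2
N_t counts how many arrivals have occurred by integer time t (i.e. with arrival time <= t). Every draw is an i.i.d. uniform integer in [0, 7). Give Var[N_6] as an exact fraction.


8213198328/13841287201

Inter-arrival values over d=0..6: [4, 5, 1, 2, 2, 4, 2]
Each d has probability 1/7, so the pmf of τ is: f(1) = 1/7, f(2) = 3/7, f(4) = 2/7, f(5) = 1/7
Let p_n(j) = P(N_n = j), with p_0 = [1]. Condition on τ_1: p_n(0) = P(τ > n), and for j >= 1, p_n(j) = Σ_{k<=n} f(k)·p_{n−k}(j−1)
p_1 = [6/7, 1/7]  (j = 0..1)
p_2 = [3/7, 27/49, 1/49]  (j = 0..2)
p_3 = [3/7, 3/7, 48/343, 1/343]  (j = 0..3)
p_4 = [1/7, 26/49, 102/343, 69/2401, 1/2401]  (j = 0..4)
p_5 = [0, 29/49, 103/343, 246/2401, 90/16807, 1/16807]  (j = 0..5)
p_6 = [0, 15/49, 24/49, 423/2401, 453/16807, 111/117649, 1/117649]  (j = 0..6)
E[N_6] = Σ j·p_6(j) = 226689/117649;  E[N_6²] = Σ j²·p_6(j) = 506601/117649
Var[N_6] = 506601/117649 − (226689/117649)² = 8213198328/13841287201


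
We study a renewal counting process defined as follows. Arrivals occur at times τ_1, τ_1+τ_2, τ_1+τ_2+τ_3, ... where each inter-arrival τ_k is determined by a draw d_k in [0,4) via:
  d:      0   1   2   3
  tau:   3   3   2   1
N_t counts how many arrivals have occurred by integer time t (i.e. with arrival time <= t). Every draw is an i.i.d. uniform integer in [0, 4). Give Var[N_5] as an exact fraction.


Inter-arrival values over d=0..3: [3, 3, 2, 1]
Each d has probability 1/4, so the pmf of τ is: f(1) = 1/4, f(2) = 1/4, f(3) = 1/2
Let p_n(j) = P(N_n = j), with p_0 = [1]. Condition on τ_1: p_n(0) = P(τ > n), and for j >= 1, p_n(j) = Σ_{k<=n} f(k)·p_{n−k}(j−1)
p_1 = [3/4, 1/4]  (j = 0..1)
p_2 = [1/2, 7/16, 1/16]  (j = 0..2)
p_3 = [0, 13/16, 11/64, 1/64]  (j = 0..3)
p_4 = [0, 1/2, 7/16, 15/256, 1/256]  (j = 0..4)
p_5 = [0, 1/4, 35/64, 47/256, 19/1024, 1/1024]  (j = 0..5)
E[N_5] = Σ j·p_5(j) = 2021/1024;  E[N_5²] = Σ j²·p_5(j) = 4517/1024
Var[N_5] = 4517/1024 − (2021/1024)² = 540967/1048576

540967/1048576


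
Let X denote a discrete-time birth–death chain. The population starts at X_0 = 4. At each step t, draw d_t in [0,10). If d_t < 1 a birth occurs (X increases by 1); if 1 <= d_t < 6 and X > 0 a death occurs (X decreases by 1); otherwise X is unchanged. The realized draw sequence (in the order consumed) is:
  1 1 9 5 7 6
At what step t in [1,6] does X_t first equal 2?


2

t=0: X=4, d=1 → death, X_1=3
t=1: X=3, d=1 → death, X_2=2
t=2: X=2, d=9 → hold, X_3=2
t=3: X=2, d=5 → death, X_4=1
t=4: X=1, d=7 → hold, X_5=1
t=5: X=1, d=6 → hold, X_6=1


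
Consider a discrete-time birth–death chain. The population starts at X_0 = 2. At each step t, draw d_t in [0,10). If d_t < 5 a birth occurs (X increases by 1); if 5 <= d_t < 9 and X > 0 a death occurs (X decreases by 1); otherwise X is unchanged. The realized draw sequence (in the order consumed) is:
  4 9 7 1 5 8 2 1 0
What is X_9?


4

t=0: X=2, d=4 → birth, X_1=3
t=1: X=3, d=9 → hold, X_2=3
t=2: X=3, d=7 → death, X_3=2
t=3: X=2, d=1 → birth, X_4=3
t=4: X=3, d=5 → death, X_5=2
t=5: X=2, d=8 → death, X_6=1
t=6: X=1, d=2 → birth, X_7=2
t=7: X=2, d=1 → birth, X_8=3
t=8: X=3, d=0 → birth, X_9=4


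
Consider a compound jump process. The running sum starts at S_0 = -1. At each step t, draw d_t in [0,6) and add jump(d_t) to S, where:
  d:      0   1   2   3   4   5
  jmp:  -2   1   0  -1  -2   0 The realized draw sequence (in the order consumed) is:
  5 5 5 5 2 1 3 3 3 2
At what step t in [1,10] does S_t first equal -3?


t=0: S=-1, d=5, jump=0, S_1=-1
t=1: S=-1, d=5, jump=0, S_2=-1
t=2: S=-1, d=5, jump=0, S_3=-1
t=3: S=-1, d=5, jump=0, S_4=-1
t=4: S=-1, d=2, jump=0, S_5=-1
t=5: S=-1, d=1, jump=1, S_6=0
t=6: S=0, d=3, jump=-1, S_7=-1
t=7: S=-1, d=3, jump=-1, S_8=-2
t=8: S=-2, d=3, jump=-1, S_9=-3
t=9: S=-3, d=2, jump=0, S_10=-3

9


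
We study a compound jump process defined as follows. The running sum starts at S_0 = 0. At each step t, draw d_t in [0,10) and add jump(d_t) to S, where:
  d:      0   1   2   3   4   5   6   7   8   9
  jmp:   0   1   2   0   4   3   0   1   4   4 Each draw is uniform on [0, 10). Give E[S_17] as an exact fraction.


Outcome values over d=0..9: [0, 1, 2, 0, 4, 3, 0, 1, 4, 4]
Σy = 19, Σy² = 63, M = 10
μ = 19/10 = 19/10,  σ² = 63/10 − (19/10)² = 269/100
E[S_17] = 0 + 17·(19/10) = 323/10

323/10


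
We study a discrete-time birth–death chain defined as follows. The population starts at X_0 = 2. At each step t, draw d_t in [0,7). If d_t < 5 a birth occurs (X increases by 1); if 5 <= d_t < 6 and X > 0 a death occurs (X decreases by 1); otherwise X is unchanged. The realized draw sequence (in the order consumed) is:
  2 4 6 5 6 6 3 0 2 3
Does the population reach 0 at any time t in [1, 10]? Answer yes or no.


no

t=0: X=2, d=2 → birth, X_1=3
t=1: X=3, d=4 → birth, X_2=4
t=2: X=4, d=6 → hold, X_3=4
t=3: X=4, d=5 → death, X_4=3
t=4: X=3, d=6 → hold, X_5=3
t=5: X=3, d=6 → hold, X_6=3
t=6: X=3, d=3 → birth, X_7=4
t=7: X=4, d=0 → birth, X_8=5
t=8: X=5, d=2 → birth, X_9=6
t=9: X=6, d=3 → birth, X_10=7


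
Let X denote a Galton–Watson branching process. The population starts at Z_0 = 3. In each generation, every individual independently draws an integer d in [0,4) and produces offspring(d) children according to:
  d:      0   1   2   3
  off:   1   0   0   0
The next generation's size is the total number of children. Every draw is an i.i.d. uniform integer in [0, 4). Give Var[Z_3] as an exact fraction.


189/4096

Outcome values over d=0..3: [1, 0, 0, 0]
Σy = 1, Σy² = 1, M = 4
μ = 1/4 = 1/4,  σ² = 1/4 − (1/4)² = 3/16
V_0 = 0, E_0 = 3
V_1 = 3/16·E_0 + (1/4)²·V_0 = 9/16;  E_1 = 3/4
V_2 = 3/16·E_1 + (1/4)²·V_1 = 45/256;  E_2 = 3/16
V_3 = 3/16·E_2 + (1/4)²·V_2 = 189/4096;  E_3 = 3/64


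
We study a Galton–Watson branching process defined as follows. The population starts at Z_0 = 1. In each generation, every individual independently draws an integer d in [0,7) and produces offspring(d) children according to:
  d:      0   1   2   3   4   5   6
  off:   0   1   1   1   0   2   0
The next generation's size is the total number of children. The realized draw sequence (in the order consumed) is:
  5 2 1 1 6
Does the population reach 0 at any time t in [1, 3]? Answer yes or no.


no

gen 0: Z_0=1, draws=[5], offspring=[2], Z_1=2
gen 1: Z_1=2, draws=[2, 1], offspring=[1, 1], Z_2=2
gen 2: Z_2=2, draws=[1, 6], offspring=[1, 0], Z_3=1


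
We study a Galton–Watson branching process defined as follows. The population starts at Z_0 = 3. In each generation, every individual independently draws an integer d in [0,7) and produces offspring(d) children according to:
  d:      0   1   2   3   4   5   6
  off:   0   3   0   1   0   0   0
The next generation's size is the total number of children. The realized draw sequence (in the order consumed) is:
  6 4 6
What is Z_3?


0

gen 0: Z_0=3, draws=[6, 4, 6], offspring=[0, 0, 0], Z_1=0
gen 1: Z_1=0, draws=[], offspring=[], Z_2=0
gen 2: Z_2=0, draws=[], offspring=[], Z_3=0


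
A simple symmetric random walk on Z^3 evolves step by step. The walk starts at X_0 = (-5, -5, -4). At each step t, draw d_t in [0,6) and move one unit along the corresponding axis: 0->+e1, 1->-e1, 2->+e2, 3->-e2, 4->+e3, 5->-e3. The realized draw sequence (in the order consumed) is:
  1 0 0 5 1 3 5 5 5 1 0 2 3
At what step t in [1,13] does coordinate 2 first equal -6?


6

t=0: X=(-5, -5, -4), d=1 → -e1, X_1=(-6, -5, -4)
t=1: X=(-6, -5, -4), d=0 → +e1, X_2=(-5, -5, -4)
t=2: X=(-5, -5, -4), d=0 → +e1, X_3=(-4, -5, -4)
t=3: X=(-4, -5, -4), d=5 → -e3, X_4=(-4, -5, -5)
t=4: X=(-4, -5, -5), d=1 → -e1, X_5=(-5, -5, -5)
t=5: X=(-5, -5, -5), d=3 → -e2, X_6=(-5, -6, -5)
t=6: X=(-5, -6, -5), d=5 → -e3, X_7=(-5, -6, -6)
t=7: X=(-5, -6, -6), d=5 → -e3, X_8=(-5, -6, -7)
t=8: X=(-5, -6, -7), d=5 → -e3, X_9=(-5, -6, -8)
t=9: X=(-5, -6, -8), d=1 → -e1, X_10=(-6, -6, -8)
t=10: X=(-6, -6, -8), d=0 → +e1, X_11=(-5, -6, -8)
t=11: X=(-5, -6, -8), d=2 → +e2, X_12=(-5, -5, -8)
t=12: X=(-5, -5, -8), d=3 → -e2, X_13=(-5, -6, -8)


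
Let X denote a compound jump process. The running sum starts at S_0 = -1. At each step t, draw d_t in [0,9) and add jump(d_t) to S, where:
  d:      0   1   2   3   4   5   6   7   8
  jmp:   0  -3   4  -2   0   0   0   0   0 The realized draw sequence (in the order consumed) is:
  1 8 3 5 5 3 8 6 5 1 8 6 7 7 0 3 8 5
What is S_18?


-13

t=0: S=-1, d=1, jump=-3, S_1=-4
t=1: S=-4, d=8, jump=0, S_2=-4
t=2: S=-4, d=3, jump=-2, S_3=-6
t=3: S=-6, d=5, jump=0, S_4=-6
t=4: S=-6, d=5, jump=0, S_5=-6
t=5: S=-6, d=3, jump=-2, S_6=-8
t=6: S=-8, d=8, jump=0, S_7=-8
t=7: S=-8, d=6, jump=0, S_8=-8
t=8: S=-8, d=5, jump=0, S_9=-8
t=9: S=-8, d=1, jump=-3, S_10=-11
t=10: S=-11, d=8, jump=0, S_11=-11
t=11: S=-11, d=6, jump=0, S_12=-11
t=12: S=-11, d=7, jump=0, S_13=-11
t=13: S=-11, d=7, jump=0, S_14=-11
t=14: S=-11, d=0, jump=0, S_15=-11
t=15: S=-11, d=3, jump=-2, S_16=-13
t=16: S=-13, d=8, jump=0, S_17=-13
t=17: S=-13, d=5, jump=0, S_18=-13


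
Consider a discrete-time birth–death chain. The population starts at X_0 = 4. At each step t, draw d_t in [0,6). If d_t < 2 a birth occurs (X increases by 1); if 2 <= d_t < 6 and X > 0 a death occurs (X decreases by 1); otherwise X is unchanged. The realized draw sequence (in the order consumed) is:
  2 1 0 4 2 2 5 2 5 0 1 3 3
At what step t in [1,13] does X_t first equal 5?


t=0: X=4, d=2 → death, X_1=3
t=1: X=3, d=1 → birth, X_2=4
t=2: X=4, d=0 → birth, X_3=5
t=3: X=5, d=4 → death, X_4=4
t=4: X=4, d=2 → death, X_5=3
t=5: X=3, d=2 → death, X_6=2
t=6: X=2, d=5 → death, X_7=1
t=7: X=1, d=2 → death, X_8=0
t=8: X=0, d=5 → hold, X_9=0
t=9: X=0, d=0 → birth, X_10=1
t=10: X=1, d=1 → birth, X_11=2
t=11: X=2, d=3 → death, X_12=1
t=12: X=1, d=3 → death, X_13=0

3


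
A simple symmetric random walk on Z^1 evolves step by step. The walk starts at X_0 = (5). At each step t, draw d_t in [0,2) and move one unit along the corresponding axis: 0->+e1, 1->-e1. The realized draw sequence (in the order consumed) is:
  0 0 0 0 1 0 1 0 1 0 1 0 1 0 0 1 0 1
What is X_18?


t=0: X=(5), d=0 → +e1, X_1=(6)
t=1: X=(6), d=0 → +e1, X_2=(7)
t=2: X=(7), d=0 → +e1, X_3=(8)
t=3: X=(8), d=0 → +e1, X_4=(9)
t=4: X=(9), d=1 → -e1, X_5=(8)
t=5: X=(8), d=0 → +e1, X_6=(9)
t=6: X=(9), d=1 → -e1, X_7=(8)
t=7: X=(8), d=0 → +e1, X_8=(9)
t=8: X=(9), d=1 → -e1, X_9=(8)
t=9: X=(8), d=0 → +e1, X_10=(9)
t=10: X=(9), d=1 → -e1, X_11=(8)
t=11: X=(8), d=0 → +e1, X_12=(9)
t=12: X=(9), d=1 → -e1, X_13=(8)
t=13: X=(8), d=0 → +e1, X_14=(9)
t=14: X=(9), d=0 → +e1, X_15=(10)
t=15: X=(10), d=1 → -e1, X_16=(9)
t=16: X=(9), d=0 → +e1, X_17=(10)
t=17: X=(10), d=1 → -e1, X_18=(9)

(9)


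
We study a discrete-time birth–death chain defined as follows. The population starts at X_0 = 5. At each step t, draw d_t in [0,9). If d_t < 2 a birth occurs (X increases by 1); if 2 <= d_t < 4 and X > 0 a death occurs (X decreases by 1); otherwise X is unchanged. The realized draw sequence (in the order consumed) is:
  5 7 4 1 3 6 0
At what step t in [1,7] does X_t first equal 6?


4

t=0: X=5, d=5 → hold, X_1=5
t=1: X=5, d=7 → hold, X_2=5
t=2: X=5, d=4 → hold, X_3=5
t=3: X=5, d=1 → birth, X_4=6
t=4: X=6, d=3 → death, X_5=5
t=5: X=5, d=6 → hold, X_6=5
t=6: X=5, d=0 → birth, X_7=6


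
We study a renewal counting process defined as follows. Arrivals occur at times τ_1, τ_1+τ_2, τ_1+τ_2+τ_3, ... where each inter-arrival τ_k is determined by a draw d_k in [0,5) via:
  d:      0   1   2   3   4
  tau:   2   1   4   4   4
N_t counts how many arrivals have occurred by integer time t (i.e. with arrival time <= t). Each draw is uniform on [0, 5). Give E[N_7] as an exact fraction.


153811/78125

Inter-arrival values over d=0..4: [2, 1, 4, 4, 4]
Each d has probability 1/5, so the pmf of τ is: f(1) = 1/5, f(2) = 1/5, f(4) = 3/5
Renewal equation for m(n) = E[N_n]: condition on τ_1 = k (if k <= n, one arrival plus a fresh copy on the remaining n−k steps): m(n) = F(n) + Σ_{k<=n} f(k)·m(n−k), where F(n) = P(τ <= n) and m(0) = 0
m(1) = F(1) = 1/5
m(2) = F(2) + f(1)·m(1) = 2/5 + 1/5·1/5 = 11/25
m(3) = F(3) + f(1)·m(2) + f(2)·m(1) = 2/5 + 1/5·11/25 + 1/5·1/5 = 66/125
m(4) = F(4) + f(1)·m(3) + f(2)·m(2) = 1 + 1/5·66/125 + 1/5·11/25 = 746/625
m(5) = F(5) + f(1)·m(4) + f(2)·m(3) + f(4)·m(1) = 1 + 1/5·746/625 + 1/5·66/125 + 3/5·1/5 = 4576/3125
m(6) = F(6) + f(1)·m(5) + f(2)·m(4) + f(4)·m(2) = 1 + 1/5·4576/3125 + 1/5·746/625 + 3/5·11/25 = 28056/15625
m(7) = F(7) + f(1)·m(6) + f(2)·m(5) + f(4)·m(3) = 1 + 1/5·28056/15625 + 1/5·4576/3125 + 3/5·66/125 = 153811/78125
E[N_7] = m(7) = 153811/78125


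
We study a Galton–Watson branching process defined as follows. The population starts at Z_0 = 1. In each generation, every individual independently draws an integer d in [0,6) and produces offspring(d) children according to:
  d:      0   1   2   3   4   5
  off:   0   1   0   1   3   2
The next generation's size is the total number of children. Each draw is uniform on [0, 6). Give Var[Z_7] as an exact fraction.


2622147617663/78364164096

Outcome values over d=0..5: [0, 1, 0, 1, 3, 2]
Σy = 7, Σy² = 15, M = 6
μ = 7/6 = 7/6,  σ² = 15/6 − (7/6)² = 41/36
V_0 = 0, E_0 = 1
V_1 = 41/36·E_0 + (7/6)²·V_0 = 41/36;  E_1 = 7/6
V_2 = 41/36·E_1 + (7/6)²·V_1 = 3731/1296;  E_2 = 49/36
V_3 = 41/36·E_2 + (7/6)²·V_2 = 255143/46656;  E_3 = 343/216
V_4 = 41/36·E_3 + (7/6)²·V_3 = 15539615/1679616;  E_4 = 2401/1296
V_5 = 41/36·E_4 + (7/6)²·V_4 = 889020671/60466176;  E_5 = 16807/7776
V_6 = 41/36·E_5 + (7/6)²·V_5 = 48920353391/2176782336;  E_6 = 117649/46656
V_7 = 41/36·E_6 + (7/6)²·V_6 = 2622147617663/78364164096;  E_7 = 823543/279936


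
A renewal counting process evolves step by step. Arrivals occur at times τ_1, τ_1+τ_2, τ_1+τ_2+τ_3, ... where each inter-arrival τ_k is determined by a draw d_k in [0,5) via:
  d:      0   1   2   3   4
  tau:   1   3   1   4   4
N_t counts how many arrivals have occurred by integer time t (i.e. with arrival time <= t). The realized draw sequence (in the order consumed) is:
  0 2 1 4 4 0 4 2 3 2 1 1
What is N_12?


draw d_1=0: τ_1=1, arrival time A_1=1
draw d_2=2: τ_2=1, arrival time A_2=2
draw d_3=1: τ_3=3, arrival time A_3=5
draw d_4=4: τ_4=4, arrival time A_4=9
draw d_5=4: τ_5=4, arrival time A_5=13
draw d_6=0: τ_6=1, arrival time A_6=14
draw d_7=4: τ_7=4, arrival time A_7=18
draw d_8=2: τ_8=1, arrival time A_8=19
draw d_9=3: τ_9=4, arrival time A_9=23
draw d_10=2: τ_10=1, arrival time A_10=24
draw d_11=1: τ_11=3, arrival time A_11=27
draw d_12=1: τ_12=3, arrival time A_12=30
N_t over t=0..12: 0:0 1:1 2:2 3:2 4:2 5:3 6:3 7:3 8:3 9:4 10:4 11:4 12:4

4


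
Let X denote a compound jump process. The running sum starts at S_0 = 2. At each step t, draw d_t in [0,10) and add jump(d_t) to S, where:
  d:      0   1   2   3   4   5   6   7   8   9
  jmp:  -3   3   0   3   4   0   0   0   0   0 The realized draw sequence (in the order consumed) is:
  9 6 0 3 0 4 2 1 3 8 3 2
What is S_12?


12

t=0: S=2, d=9, jump=0, S_1=2
t=1: S=2, d=6, jump=0, S_2=2
t=2: S=2, d=0, jump=-3, S_3=-1
t=3: S=-1, d=3, jump=3, S_4=2
t=4: S=2, d=0, jump=-3, S_5=-1
t=5: S=-1, d=4, jump=4, S_6=3
t=6: S=3, d=2, jump=0, S_7=3
t=7: S=3, d=1, jump=3, S_8=6
t=8: S=6, d=3, jump=3, S_9=9
t=9: S=9, d=8, jump=0, S_10=9
t=10: S=9, d=3, jump=3, S_11=12
t=11: S=12, d=2, jump=0, S_12=12


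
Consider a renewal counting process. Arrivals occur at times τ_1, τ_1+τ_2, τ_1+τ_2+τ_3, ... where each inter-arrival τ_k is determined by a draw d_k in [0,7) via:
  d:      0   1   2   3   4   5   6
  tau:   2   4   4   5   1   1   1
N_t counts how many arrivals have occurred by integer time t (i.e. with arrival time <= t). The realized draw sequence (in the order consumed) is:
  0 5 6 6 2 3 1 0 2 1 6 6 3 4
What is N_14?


6

draw d_1=0: τ_1=2, arrival time A_1=2
draw d_2=5: τ_2=1, arrival time A_2=3
draw d_3=6: τ_3=1, arrival time A_3=4
draw d_4=6: τ_4=1, arrival time A_4=5
draw d_5=2: τ_5=4, arrival time A_5=9
draw d_6=3: τ_6=5, arrival time A_6=14
draw d_7=1: τ_7=4, arrival time A_7=18
draw d_8=0: τ_8=2, arrival time A_8=20
draw d_9=2: τ_9=4, arrival time A_9=24
draw d_10=1: τ_10=4, arrival time A_10=28
draw d_11=6: τ_11=1, arrival time A_11=29
draw d_12=6: τ_12=1, arrival time A_12=30
draw d_13=3: τ_13=5, arrival time A_13=35
draw d_14=4: τ_14=1, arrival time A_14=36
N_t over t=0..14: 0:0 1:0 2:1 3:2 4:3 5:4 6:4 7:4 8:4 9:5 10:5 11:5 12:5 13:5 14:6


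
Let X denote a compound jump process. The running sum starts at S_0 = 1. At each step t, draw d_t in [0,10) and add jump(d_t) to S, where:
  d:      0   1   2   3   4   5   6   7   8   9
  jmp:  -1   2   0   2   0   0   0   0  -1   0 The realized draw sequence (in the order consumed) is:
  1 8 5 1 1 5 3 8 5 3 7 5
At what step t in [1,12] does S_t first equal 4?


4

t=0: S=1, d=1, jump=2, S_1=3
t=1: S=3, d=8, jump=-1, S_2=2
t=2: S=2, d=5, jump=0, S_3=2
t=3: S=2, d=1, jump=2, S_4=4
t=4: S=4, d=1, jump=2, S_5=6
t=5: S=6, d=5, jump=0, S_6=6
t=6: S=6, d=3, jump=2, S_7=8
t=7: S=8, d=8, jump=-1, S_8=7
t=8: S=7, d=5, jump=0, S_9=7
t=9: S=7, d=3, jump=2, S_10=9
t=10: S=9, d=7, jump=0, S_11=9
t=11: S=9, d=5, jump=0, S_12=9


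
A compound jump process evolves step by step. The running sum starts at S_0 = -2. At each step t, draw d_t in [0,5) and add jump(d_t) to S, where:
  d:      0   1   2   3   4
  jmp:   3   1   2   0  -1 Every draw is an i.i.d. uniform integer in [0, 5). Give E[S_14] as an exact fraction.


12

Outcome values over d=0..4: [3, 1, 2, 0, -1]
Σy = 5, Σy² = 15, M = 5
μ = 5/5 = 1,  σ² = 15/5 − (1)² = 2
E[S_14] = -2 + 14·(1) = 12


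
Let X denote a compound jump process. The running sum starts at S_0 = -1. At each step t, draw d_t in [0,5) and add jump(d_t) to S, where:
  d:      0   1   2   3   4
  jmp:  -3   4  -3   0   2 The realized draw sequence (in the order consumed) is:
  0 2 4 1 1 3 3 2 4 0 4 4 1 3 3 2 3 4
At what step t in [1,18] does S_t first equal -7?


2

t=0: S=-1, d=0, jump=-3, S_1=-4
t=1: S=-4, d=2, jump=-3, S_2=-7
t=2: S=-7, d=4, jump=2, S_3=-5
t=3: S=-5, d=1, jump=4, S_4=-1
t=4: S=-1, d=1, jump=4, S_5=3
t=5: S=3, d=3, jump=0, S_6=3
t=6: S=3, d=3, jump=0, S_7=3
t=7: S=3, d=2, jump=-3, S_8=0
t=8: S=0, d=4, jump=2, S_9=2
t=9: S=2, d=0, jump=-3, S_10=-1
t=10: S=-1, d=4, jump=2, S_11=1
t=11: S=1, d=4, jump=2, S_12=3
t=12: S=3, d=1, jump=4, S_13=7
t=13: S=7, d=3, jump=0, S_14=7
t=14: S=7, d=3, jump=0, S_15=7
t=15: S=7, d=2, jump=-3, S_16=4
t=16: S=4, d=3, jump=0, S_17=4
t=17: S=4, d=4, jump=2, S_18=6


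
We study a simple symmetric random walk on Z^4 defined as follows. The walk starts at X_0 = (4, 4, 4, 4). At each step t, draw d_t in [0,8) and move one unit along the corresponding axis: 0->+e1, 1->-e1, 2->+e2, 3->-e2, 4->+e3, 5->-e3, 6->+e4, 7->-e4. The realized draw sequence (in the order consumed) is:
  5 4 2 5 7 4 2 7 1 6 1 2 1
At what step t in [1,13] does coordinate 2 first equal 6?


t=0: X=(4, 4, 4, 4), d=5 → -e3, X_1=(4, 4, 3, 4)
t=1: X=(4, 4, 3, 4), d=4 → +e3, X_2=(4, 4, 4, 4)
t=2: X=(4, 4, 4, 4), d=2 → +e2, X_3=(4, 5, 4, 4)
t=3: X=(4, 5, 4, 4), d=5 → -e3, X_4=(4, 5, 3, 4)
t=4: X=(4, 5, 3, 4), d=7 → -e4, X_5=(4, 5, 3, 3)
t=5: X=(4, 5, 3, 3), d=4 → +e3, X_6=(4, 5, 4, 3)
t=6: X=(4, 5, 4, 3), d=2 → +e2, X_7=(4, 6, 4, 3)
t=7: X=(4, 6, 4, 3), d=7 → -e4, X_8=(4, 6, 4, 2)
t=8: X=(4, 6, 4, 2), d=1 → -e1, X_9=(3, 6, 4, 2)
t=9: X=(3, 6, 4, 2), d=6 → +e4, X_10=(3, 6, 4, 3)
t=10: X=(3, 6, 4, 3), d=1 → -e1, X_11=(2, 6, 4, 3)
t=11: X=(2, 6, 4, 3), d=2 → +e2, X_12=(2, 7, 4, 3)
t=12: X=(2, 7, 4, 3), d=1 → -e1, X_13=(1, 7, 4, 3)

7


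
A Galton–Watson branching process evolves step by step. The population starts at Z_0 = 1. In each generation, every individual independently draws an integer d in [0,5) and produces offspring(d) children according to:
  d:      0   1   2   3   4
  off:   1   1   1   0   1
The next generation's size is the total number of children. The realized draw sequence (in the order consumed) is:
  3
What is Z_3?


0

gen 0: Z_0=1, draws=[3], offspring=[0], Z_1=0
gen 1: Z_1=0, draws=[], offspring=[], Z_2=0
gen 2: Z_2=0, draws=[], offspring=[], Z_3=0


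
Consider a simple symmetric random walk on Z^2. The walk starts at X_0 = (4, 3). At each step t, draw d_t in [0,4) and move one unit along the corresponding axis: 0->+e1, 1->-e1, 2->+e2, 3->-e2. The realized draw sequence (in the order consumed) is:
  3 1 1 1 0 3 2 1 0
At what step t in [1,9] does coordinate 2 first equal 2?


1

t=0: X=(4, 3), d=3 → -e2, X_1=(4, 2)
t=1: X=(4, 2), d=1 → -e1, X_2=(3, 2)
t=2: X=(3, 2), d=1 → -e1, X_3=(2, 2)
t=3: X=(2, 2), d=1 → -e1, X_4=(1, 2)
t=4: X=(1, 2), d=0 → +e1, X_5=(2, 2)
t=5: X=(2, 2), d=3 → -e2, X_6=(2, 1)
t=6: X=(2, 1), d=2 → +e2, X_7=(2, 2)
t=7: X=(2, 2), d=1 → -e1, X_8=(1, 2)
t=8: X=(1, 2), d=0 → +e1, X_9=(2, 2)


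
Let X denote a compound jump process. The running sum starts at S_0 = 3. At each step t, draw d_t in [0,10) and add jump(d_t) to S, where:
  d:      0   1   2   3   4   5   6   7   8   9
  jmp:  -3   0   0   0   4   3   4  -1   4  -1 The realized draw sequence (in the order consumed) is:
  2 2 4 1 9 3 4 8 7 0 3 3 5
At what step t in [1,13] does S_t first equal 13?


9

t=0: S=3, d=2, jump=0, S_1=3
t=1: S=3, d=2, jump=0, S_2=3
t=2: S=3, d=4, jump=4, S_3=7
t=3: S=7, d=1, jump=0, S_4=7
t=4: S=7, d=9, jump=-1, S_5=6
t=5: S=6, d=3, jump=0, S_6=6
t=6: S=6, d=4, jump=4, S_7=10
t=7: S=10, d=8, jump=4, S_8=14
t=8: S=14, d=7, jump=-1, S_9=13
t=9: S=13, d=0, jump=-3, S_10=10
t=10: S=10, d=3, jump=0, S_11=10
t=11: S=10, d=3, jump=0, S_12=10
t=12: S=10, d=5, jump=3, S_13=13


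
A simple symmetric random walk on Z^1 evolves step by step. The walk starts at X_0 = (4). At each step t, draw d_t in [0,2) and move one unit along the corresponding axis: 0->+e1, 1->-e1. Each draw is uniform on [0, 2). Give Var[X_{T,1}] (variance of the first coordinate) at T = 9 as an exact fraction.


Outcome values over d=0..1: [1, -1]
Σy = 0, Σy² = 2, M = 2
μ = 0/2 = 0,  σ² = 2/2 − (0)² = 1
Independent increments: Var[X_9] = 9·σ² = 9·(1) = 9

9


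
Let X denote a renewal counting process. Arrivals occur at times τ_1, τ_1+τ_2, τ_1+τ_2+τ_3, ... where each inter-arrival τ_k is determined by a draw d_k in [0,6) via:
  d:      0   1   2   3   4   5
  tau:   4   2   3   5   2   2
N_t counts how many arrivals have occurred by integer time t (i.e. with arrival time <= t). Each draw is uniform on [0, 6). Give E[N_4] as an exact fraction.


13/12

Inter-arrival values over d=0..5: [4, 2, 3, 5, 2, 2]
Each d has probability 1/6, so the pmf of τ is: f(2) = 1/2, f(3) = 1/6, f(4) = 1/6, f(5) = 1/6
Renewal equation for m(n) = E[N_n]: condition on τ_1 = k (if k <= n, one arrival plus a fresh copy on the remaining n−k steps): m(n) = F(n) + Σ_{k<=n} f(k)·m(n−k), where F(n) = P(τ <= n) and m(0) = 0
m(1) = F(1) = 0
m(2) = F(2) = 1/2
m(3) = F(3) = 2/3
m(4) = F(4) + f(2)·m(2) = 5/6 + 1/2·1/2 = 13/12
E[N_4] = m(4) = 13/12


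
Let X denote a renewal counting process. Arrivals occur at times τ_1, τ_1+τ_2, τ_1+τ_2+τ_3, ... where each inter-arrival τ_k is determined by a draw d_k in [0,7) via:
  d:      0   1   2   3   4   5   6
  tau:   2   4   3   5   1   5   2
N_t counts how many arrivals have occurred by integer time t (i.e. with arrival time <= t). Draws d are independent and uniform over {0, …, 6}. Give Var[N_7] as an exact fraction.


Inter-arrival values over d=0..6: [2, 4, 3, 5, 1, 5, 2]
Each d has probability 1/7, so the pmf of τ is: f(1) = 1/7, f(2) = 2/7, f(3) = 1/7, f(4) = 1/7, f(5) = 2/7
Let p_n(j) = P(N_n = j), with p_0 = [1]. Condition on τ_1: p_n(0) = P(τ > n), and for j >= 1, p_n(j) = Σ_{k<=n} f(k)·p_{n−k}(j−1)
p_1 = [6/7, 1/7]  (j = 0..1)
p_2 = [4/7, 20/49, 1/49]  (j = 0..2)
p_3 = [3/7, 23/49, 34/343, 1/343]  (j = 0..3)
p_4 = [2/7, 24/49, 10/49, 48/2401, 1/2401]  (j = 0..4)
p_5 = [0, 32/49, 97/343, 145/2401, 62/16807, 1/16807]  (j = 0..5)
p_6 = [0, 23/49, 137/343, 278/2401, 248/16807, 76/117649, 1/117649]  (j = 0..6)
p_7 = [0, 13/49, 174/343, 449/2401, 89/2401, 379/117649, 90/823543, 1/823543]  (j = 0..7)
E[N_7] = Σ j·p_7(j) = 1651980/823543;  E[N_7²] = Σ j²·p_7(j) = 3833696/823543
Var[N_7] = 3833696/823543 − (1651980/823543)² = 428175584528/678223072849

428175584528/678223072849


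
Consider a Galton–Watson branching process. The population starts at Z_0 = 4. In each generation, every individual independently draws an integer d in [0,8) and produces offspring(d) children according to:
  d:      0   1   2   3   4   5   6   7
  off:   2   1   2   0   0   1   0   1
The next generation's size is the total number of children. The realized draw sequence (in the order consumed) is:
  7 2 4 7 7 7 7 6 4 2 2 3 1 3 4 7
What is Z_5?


gen 0: Z_0=4, draws=[7, 2, 4, 7], offspring=[1, 2, 0, 1], Z_1=4
gen 1: Z_1=4, draws=[7, 7, 7, 6], offspring=[1, 1, 1, 0], Z_2=3
gen 2: Z_2=3, draws=[4, 2, 2], offspring=[0, 2, 2], Z_3=4
gen 3: Z_3=4, draws=[3, 1, 3, 4], offspring=[0, 1, 0, 0], Z_4=1
gen 4: Z_4=1, draws=[7], offspring=[1], Z_5=1

1


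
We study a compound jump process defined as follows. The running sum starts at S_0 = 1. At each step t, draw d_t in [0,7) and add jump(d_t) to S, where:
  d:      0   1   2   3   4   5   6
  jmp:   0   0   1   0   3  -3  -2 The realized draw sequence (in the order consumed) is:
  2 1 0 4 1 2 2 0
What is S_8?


7

t=0: S=1, d=2, jump=1, S_1=2
t=1: S=2, d=1, jump=0, S_2=2
t=2: S=2, d=0, jump=0, S_3=2
t=3: S=2, d=4, jump=3, S_4=5
t=4: S=5, d=1, jump=0, S_5=5
t=5: S=5, d=2, jump=1, S_6=6
t=6: S=6, d=2, jump=1, S_7=7
t=7: S=7, d=0, jump=0, S_8=7


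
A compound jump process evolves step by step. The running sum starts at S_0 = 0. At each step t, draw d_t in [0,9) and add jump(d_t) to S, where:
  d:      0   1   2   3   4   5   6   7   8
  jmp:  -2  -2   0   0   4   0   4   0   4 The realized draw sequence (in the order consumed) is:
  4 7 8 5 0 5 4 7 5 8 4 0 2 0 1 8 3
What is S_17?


16

t=0: S=0, d=4, jump=4, S_1=4
t=1: S=4, d=7, jump=0, S_2=4
t=2: S=4, d=8, jump=4, S_3=8
t=3: S=8, d=5, jump=0, S_4=8
t=4: S=8, d=0, jump=-2, S_5=6
t=5: S=6, d=5, jump=0, S_6=6
t=6: S=6, d=4, jump=4, S_7=10
t=7: S=10, d=7, jump=0, S_8=10
t=8: S=10, d=5, jump=0, S_9=10
t=9: S=10, d=8, jump=4, S_10=14
t=10: S=14, d=4, jump=4, S_11=18
t=11: S=18, d=0, jump=-2, S_12=16
t=12: S=16, d=2, jump=0, S_13=16
t=13: S=16, d=0, jump=-2, S_14=14
t=14: S=14, d=1, jump=-2, S_15=12
t=15: S=12, d=8, jump=4, S_16=16
t=16: S=16, d=3, jump=0, S_17=16
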